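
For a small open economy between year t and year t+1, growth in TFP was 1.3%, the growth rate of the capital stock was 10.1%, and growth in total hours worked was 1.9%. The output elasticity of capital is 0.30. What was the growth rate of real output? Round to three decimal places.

Labor's share = 1 − 0.3 = 0.7.
The capital stock: 0.3 × 10.1 = 3.03 pp.
Total hours worked: 0.7 × 1.9 = 1.33 pp.
Output growth = 1.3 + 4.36 = 5.66%.

Real output growth was 5.660%.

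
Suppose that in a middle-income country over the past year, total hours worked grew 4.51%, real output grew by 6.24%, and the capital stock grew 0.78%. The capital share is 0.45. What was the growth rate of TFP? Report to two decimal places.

3.41%

Labor's share = 1 − 0.45 = 0.55.
The capital stock: 0.45 × 0.78 = 0.351 pp.
Total hours worked: 0.55 × 4.51 = 2.4805 pp.
TFP growth = 6.24 − 2.8315 = 3.4085%.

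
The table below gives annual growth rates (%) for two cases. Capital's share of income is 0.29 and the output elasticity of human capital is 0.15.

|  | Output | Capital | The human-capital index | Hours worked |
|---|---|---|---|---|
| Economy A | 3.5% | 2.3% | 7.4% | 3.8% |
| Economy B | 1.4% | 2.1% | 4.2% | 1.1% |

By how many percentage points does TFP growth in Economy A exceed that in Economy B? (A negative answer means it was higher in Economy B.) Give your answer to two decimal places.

Labor's share = 1 − 0.29 − 0.15 = 0.56.
Economy A: TFP = 3.5 − 0.667 − 1.11 − 2.128 = -0.405%.
Economy B: TFP = 1.4 − 0.609 − 0.63 − 0.616 = -0.455%.
Difference = -0.405 − (-0.455) = 0.05 pp.

0.05 percentage points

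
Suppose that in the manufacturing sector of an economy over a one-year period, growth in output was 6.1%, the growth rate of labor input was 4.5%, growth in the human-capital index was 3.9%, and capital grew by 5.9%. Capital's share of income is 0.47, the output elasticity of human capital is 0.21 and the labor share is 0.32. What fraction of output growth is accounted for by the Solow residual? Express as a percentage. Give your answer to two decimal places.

Labor's share = 1 − 0.47 − 0.21 = 0.32.
Capital: 0.47 × 5.9 = 2.773 pp.
The human-capital index: 0.21 × 3.9 = 0.819 pp.
Labor input: 0.32 × 4.5 = 1.44 pp.
TFP growth = 6.1 − 5.032 = 1.068%.
TFP share of growth = 1.068 / 6.1 × 100 = 17.5082%.

17.51%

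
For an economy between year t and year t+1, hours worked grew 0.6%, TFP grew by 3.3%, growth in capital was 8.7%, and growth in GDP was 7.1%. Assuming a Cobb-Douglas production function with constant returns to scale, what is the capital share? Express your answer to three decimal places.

0.395

gY = gA + α·gK + (1−α)·gL, so gY − gA − gL = α(gK − gL).
7.1 − 3.3 − 0.6 = α × (8.7 − 0.6).
3.2 = 8.1 α, so α = 0.39506.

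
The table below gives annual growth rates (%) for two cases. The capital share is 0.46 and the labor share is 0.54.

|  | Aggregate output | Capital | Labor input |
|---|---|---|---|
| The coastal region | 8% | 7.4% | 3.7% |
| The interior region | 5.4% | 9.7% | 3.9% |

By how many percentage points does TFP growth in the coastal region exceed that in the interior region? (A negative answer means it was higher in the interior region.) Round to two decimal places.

3.77 percentage points

Labor's share = 1 − 0.46 = 0.54.
The coastal region: TFP = 8 − 3.404 − 1.998 = 2.598%.
The interior region: TFP = 5.4 − 4.462 − 2.106 = -1.168%.
Difference = 2.598 − (-1.168) = 3.766 pp.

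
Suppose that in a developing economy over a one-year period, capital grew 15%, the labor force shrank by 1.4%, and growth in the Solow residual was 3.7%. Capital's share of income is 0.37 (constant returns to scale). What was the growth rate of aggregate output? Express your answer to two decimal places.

Labor's share = 1 − 0.37 = 0.63.
Capital: 0.37 × 15 = 5.55 pp.
The labor force: 0.63 × (-1.4) = -0.882 pp.
Output growth = 3.7 + 4.668 = 8.368%.

8.37%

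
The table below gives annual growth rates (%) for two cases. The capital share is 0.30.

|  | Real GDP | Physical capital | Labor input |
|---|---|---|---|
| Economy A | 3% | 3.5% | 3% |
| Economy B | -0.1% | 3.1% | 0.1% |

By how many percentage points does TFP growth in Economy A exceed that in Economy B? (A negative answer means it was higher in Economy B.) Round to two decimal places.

Labor's share = 1 − 0.3 = 0.7.
Economy A: TFP = 3 − 1.05 − 2.1 = -0.15%.
Economy B: TFP = -0.1 − 0.93 − 0.07 = -1.1%.
Difference = -0.15 − (-1.1) = 0.95 pp.

0.95 percentage points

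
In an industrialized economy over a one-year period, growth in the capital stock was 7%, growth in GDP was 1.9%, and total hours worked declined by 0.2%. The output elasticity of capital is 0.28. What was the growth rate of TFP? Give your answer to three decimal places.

0.084%

Labor's share = 1 − 0.28 = 0.72.
The capital stock: 0.28 × 7 = 1.96 pp.
Total hours worked: 0.72 × (-0.2) = -0.144 pp.
TFP growth = 1.9 − 1.816 = 0.084%.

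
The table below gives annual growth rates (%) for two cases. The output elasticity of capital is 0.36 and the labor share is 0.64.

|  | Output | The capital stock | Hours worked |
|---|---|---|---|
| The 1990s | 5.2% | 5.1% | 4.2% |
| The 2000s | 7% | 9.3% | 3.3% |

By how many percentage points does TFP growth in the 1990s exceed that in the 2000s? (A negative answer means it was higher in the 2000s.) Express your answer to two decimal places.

-0.86 percentage points

Labor's share = 1 − 0.36 = 0.64.
The 1990s: TFP = 5.2 − 1.836 − 2.688 = 0.676%.
The 2000s: TFP = 7 − 3.348 − 2.112 = 1.54%.
Difference = 0.676 − (1.54) = -0.864 pp.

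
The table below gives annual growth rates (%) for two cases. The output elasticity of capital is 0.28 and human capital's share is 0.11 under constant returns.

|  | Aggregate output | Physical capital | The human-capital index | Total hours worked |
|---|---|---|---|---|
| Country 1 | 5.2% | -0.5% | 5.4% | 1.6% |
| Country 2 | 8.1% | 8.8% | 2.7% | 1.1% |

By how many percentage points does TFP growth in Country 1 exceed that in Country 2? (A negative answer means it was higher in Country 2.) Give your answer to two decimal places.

Labor's share = 1 − 0.28 − 0.11 = 0.61.
Country 1: TFP = 5.2 + 0.14 − 0.594 − 0.976 = 3.77%.
Country 2: TFP = 8.1 − 2.464 − 0.297 − 0.671 = 4.668%.
Difference = 3.77 − (4.668) = -0.898 pp.

-0.90 percentage points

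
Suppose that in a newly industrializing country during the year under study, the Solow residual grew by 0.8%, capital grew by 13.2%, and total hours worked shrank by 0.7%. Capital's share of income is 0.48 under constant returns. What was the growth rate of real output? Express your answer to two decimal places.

Labor's share = 1 − 0.48 = 0.52.
Capital: 0.48 × 13.2 = 6.336 pp.
Total hours worked: 0.52 × (-0.7) = -0.364 pp.
Output growth = 0.8 + 5.972 = 6.772%.

6.77%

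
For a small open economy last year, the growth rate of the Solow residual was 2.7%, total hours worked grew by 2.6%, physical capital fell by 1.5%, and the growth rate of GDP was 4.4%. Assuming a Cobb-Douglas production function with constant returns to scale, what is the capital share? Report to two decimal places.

gY = gA + α·gK + (1−α)·gL, so gY − gA − gL = α(gK − gL).
4.4 − 2.7 − 2.6 = α × (-1.5 − 2.6).
-0.9 = -4.1 α, so α = 0.2195.

0.22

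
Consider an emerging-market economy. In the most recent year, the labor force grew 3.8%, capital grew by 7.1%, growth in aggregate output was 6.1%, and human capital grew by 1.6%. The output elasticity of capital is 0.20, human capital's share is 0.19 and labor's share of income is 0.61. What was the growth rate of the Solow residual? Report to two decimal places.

Labor's share = 1 − 0.2 − 0.19 = 0.61.
Capital: 0.2 × 7.1 = 1.42 pp.
Human capital: 0.19 × 1.6 = 0.304 pp.
The labor force: 0.61 × 3.8 = 2.318 pp.
TFP growth = 6.1 − 4.042 = 2.058%.

2.06%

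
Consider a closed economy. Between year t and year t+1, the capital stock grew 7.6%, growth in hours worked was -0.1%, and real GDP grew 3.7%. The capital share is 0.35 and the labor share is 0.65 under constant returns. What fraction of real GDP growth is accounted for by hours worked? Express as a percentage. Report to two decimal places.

Labor's share = 1 − 0.35 = 0.65.
Hours worked contributed 0.65 × (-0.1) = -0.065 pp.
Share of growth = -0.065 / 3.7 × 100 = -1.7568%.

-1.76%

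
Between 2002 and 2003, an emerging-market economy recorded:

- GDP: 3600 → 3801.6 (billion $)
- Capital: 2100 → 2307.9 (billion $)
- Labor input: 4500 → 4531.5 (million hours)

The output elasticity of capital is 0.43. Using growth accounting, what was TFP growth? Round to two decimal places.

0.94%

GDP growth = (3801.6 − 3600) / 3600 = 5.6%.
Capital growth = (2307.9 − 2100) / 2100 = 9.9%.
Labor input growth = (4531.5 − 4500) / 4500 = 0.7%.
Labor's share = 1 − 0.43 = 0.57.
Capital: 0.43 × 9.9 = 4.257 pp.
Labor input: 0.57 × 0.7 = 0.399 pp.
TFP growth = 5.6 − 4.656 = 0.944%.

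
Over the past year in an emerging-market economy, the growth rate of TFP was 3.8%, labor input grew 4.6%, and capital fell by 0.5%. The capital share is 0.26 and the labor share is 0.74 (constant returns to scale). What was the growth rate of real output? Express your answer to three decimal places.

Labor's share = 1 − 0.26 = 0.74.
Capital: 0.26 × (-0.5) = -0.13 pp.
Labor input: 0.74 × 4.6 = 3.404 pp.
Output growth = 3.8 + 3.274 = 7.074%.

7.074%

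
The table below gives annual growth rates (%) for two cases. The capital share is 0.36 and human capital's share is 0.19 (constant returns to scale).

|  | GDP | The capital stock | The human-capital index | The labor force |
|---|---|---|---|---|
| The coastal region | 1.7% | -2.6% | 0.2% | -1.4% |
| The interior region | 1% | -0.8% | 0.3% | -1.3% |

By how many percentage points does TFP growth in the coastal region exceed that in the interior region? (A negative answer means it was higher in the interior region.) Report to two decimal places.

1.41 percentage points

Labor's share = 1 − 0.36 − 0.19 = 0.45.
The coastal region: TFP = 1.7 + 0.936 − 0.038 + 0.63 = 3.228%.
The interior region: TFP = 1 + 0.288 − 0.057 + 0.585 = 1.816%.
Difference = 3.228 − (1.816) = 1.412 pp.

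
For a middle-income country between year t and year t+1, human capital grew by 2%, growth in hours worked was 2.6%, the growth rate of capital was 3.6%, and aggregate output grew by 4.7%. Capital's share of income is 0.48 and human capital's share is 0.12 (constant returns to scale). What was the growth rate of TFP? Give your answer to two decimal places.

Labor's share = 1 − 0.48 − 0.12 = 0.4.
Capital: 0.48 × 3.6 = 1.728 pp.
Human capital: 0.12 × 2 = 0.24 pp.
Hours worked: 0.4 × 2.6 = 1.04 pp.
TFP growth = 4.7 − 3.008 = 1.692%.

1.69%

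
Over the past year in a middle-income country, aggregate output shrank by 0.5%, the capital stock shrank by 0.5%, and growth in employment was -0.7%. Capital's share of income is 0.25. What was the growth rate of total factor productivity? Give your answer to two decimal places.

Labor's share = 1 − 0.25 = 0.75.
The capital stock: 0.25 × (-0.5) = -0.125 pp.
Employment: 0.75 × (-0.7) = -0.525 pp.
TFP growth = -0.5 + 0.65 = 0.15%.

0.15%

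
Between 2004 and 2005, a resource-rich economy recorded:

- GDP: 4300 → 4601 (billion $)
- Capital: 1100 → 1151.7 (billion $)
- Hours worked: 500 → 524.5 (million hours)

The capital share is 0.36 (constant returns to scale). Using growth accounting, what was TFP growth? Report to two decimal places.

GDP growth = (4601 − 4300) / 4300 = 7%.
Capital growth = (1151.7 − 1100) / 1100 = 4.7%.
Hours worked growth = (524.5 − 500) / 500 = 4.9%.
Labor's share = 1 − 0.36 = 0.64.
Capital: 0.36 × 4.7 = 1.692 pp.
Hours worked: 0.64 × 4.9 = 3.136 pp.
TFP growth = 7 − 4.828 = 2.172%.

TFP growth was 2.17%.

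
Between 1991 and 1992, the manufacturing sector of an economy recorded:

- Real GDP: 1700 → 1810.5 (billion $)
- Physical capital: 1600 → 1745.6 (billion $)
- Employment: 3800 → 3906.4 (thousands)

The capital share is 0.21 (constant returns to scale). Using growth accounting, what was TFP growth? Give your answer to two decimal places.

TFP growth was 2.38%.

Real GDP growth = (1810.5 − 1700) / 1700 = 6.5%.
Physical capital growth = (1745.6 − 1600) / 1600 = 9.1%.
Employment growth = (3906.4 − 3800) / 3800 = 2.8%.
Labor's share = 1 − 0.21 = 0.79.
Physical capital: 0.21 × 9.1 = 1.911 pp.
Employment: 0.79 × 2.8 = 2.212 pp.
TFP growth = 6.5 − 4.123 = 2.377%.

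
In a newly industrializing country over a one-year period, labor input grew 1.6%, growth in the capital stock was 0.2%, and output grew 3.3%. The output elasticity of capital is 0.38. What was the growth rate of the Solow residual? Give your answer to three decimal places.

Labor's share = 1 − 0.38 = 0.62.
The capital stock: 0.38 × 0.2 = 0.076 pp.
Labor input: 0.62 × 1.6 = 0.992 pp.
TFP growth = 3.3 − 1.068 = 2.232%.

2.232%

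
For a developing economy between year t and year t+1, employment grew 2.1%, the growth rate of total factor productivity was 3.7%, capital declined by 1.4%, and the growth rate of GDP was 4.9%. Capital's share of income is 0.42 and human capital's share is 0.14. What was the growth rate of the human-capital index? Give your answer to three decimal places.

Labor's share = 1 − 0.42 − 0.14 = 0.44.
gY = gA + 0.42×(-1.4) + 0.44×2.1 + 0.14×g.
0.14×g = 4.9 − 3.7 − 0.336 = 0.864.
g = 0.864 / 0.14 = 6.17143%.

The human-capital index grew 6.171%.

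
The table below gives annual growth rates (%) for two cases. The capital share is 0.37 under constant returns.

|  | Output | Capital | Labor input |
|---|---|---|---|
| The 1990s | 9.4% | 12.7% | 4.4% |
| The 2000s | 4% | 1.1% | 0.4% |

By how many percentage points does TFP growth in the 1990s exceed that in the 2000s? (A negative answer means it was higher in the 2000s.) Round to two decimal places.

Labor's share = 1 − 0.37 = 0.63.
The 1990s: TFP = 9.4 − 4.699 − 2.772 = 1.929%.
The 2000s: TFP = 4 − 0.407 − 0.252 = 3.341%.
Difference = 1.929 − (3.341) = -1.412 pp.

-1.41 percentage points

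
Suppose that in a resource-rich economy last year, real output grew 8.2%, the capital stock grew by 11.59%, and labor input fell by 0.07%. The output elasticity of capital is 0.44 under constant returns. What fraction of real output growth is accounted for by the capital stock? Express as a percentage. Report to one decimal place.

The capital stock contributed 0.44 × 11.59 = 5.0996 pp.
Share of growth = 5.0996 / 8.2 × 100 = 62.19%.

62.2%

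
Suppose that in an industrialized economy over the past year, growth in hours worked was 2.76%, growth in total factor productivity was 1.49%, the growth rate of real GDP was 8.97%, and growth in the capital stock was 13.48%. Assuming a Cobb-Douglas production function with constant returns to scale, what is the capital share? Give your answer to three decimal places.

gY = gA + α·gK + (1−α)·gL, so gY − gA − gL = α(gK − gL).
8.97 − 1.49 − 2.76 = α × (13.48 − 2.76).
4.72 = 10.72 α, so α = 0.4403.

0.440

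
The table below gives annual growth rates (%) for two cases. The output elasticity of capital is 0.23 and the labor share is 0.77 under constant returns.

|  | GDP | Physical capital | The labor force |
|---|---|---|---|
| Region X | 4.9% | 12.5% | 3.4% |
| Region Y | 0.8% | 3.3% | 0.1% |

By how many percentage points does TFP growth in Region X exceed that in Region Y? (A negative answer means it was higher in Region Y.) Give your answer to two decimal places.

Labor's share = 1 − 0.23 = 0.77.
Region X: TFP = 4.9 − 2.875 − 2.618 = -0.593%.
Region Y: TFP = 0.8 − 0.759 − 0.077 = -0.036%.
Difference = -0.593 − (-0.036) = -0.557 pp.

-0.56 percentage points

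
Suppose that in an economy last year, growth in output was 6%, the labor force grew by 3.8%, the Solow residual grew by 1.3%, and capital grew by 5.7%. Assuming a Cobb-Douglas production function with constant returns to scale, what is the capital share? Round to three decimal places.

gY = gA + α·gK + (1−α)·gL, so gY − gA − gL = α(gK − gL).
6 − 1.3 − 3.8 = α × (5.7 − 3.8).
0.9 = 1.9 α, so α = 0.47368.

The capital share is 0.474.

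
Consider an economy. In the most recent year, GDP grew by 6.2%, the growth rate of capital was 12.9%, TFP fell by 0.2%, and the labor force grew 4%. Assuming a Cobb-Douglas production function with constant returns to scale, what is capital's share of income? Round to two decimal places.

0.27

gY = gA + α·gK + (1−α)·gL, so gY − gA − gL = α(gK − gL).
6.2 + 0.2 − 4 = α × (12.9 − 4).
2.4 = 8.9 α, so α = 0.2697.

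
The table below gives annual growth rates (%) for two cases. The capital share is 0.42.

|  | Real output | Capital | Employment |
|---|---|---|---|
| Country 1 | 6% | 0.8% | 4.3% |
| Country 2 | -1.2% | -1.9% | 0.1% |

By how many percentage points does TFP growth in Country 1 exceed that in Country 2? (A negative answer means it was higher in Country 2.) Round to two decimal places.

Labor's share = 1 − 0.42 = 0.58.
Country 1: TFP = 6 − 0.336 − 2.494 = 3.17%.
Country 2: TFP = -1.2 + 0.798 − 0.058 = -0.46%.
Difference = 3.17 − (-0.46) = 3.63 pp.

3.63 percentage points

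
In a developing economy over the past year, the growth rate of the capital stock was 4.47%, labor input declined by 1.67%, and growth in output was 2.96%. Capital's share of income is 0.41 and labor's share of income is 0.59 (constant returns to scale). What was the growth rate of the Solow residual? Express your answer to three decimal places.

2.113%

Labor's share = 1 − 0.41 = 0.59.
The capital stock: 0.41 × 4.47 = 1.8327 pp.
Labor input: 0.59 × (-1.67) = -0.9853 pp.
TFP growth = 2.96 − 0.8474 = 2.1126%.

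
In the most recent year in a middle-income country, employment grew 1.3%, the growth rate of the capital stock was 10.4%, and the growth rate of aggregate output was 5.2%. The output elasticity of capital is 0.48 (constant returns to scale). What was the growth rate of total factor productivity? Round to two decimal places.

-0.47%

Labor's share = 1 − 0.48 = 0.52.
The capital stock: 0.48 × 10.4 = 4.992 pp.
Employment: 0.52 × 1.3 = 0.676 pp.
TFP growth = 5.2 − 5.668 = -0.468%.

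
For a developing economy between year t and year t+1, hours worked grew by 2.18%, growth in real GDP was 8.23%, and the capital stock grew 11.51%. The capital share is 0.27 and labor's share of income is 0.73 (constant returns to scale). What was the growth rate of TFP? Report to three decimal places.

Labor's share = 1 − 0.27 = 0.73.
The capital stock: 0.27 × 11.51 = 3.1077 pp.
Hours worked: 0.73 × 2.18 = 1.5914 pp.
TFP growth = 8.23 − 4.6991 = 3.5309%.

TFP grew 3.531%.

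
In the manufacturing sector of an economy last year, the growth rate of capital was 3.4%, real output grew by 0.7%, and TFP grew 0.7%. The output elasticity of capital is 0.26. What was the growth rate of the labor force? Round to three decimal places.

Labor's share = 1 − 0.26 = 0.74.
gY = gA + 0.26×3.4 + 0.74×g.
0.74×g = 0.7 − 0.7 − 0.884 = -0.884.
g = -0.884 / 0.74 = -1.19459%.

-1.195%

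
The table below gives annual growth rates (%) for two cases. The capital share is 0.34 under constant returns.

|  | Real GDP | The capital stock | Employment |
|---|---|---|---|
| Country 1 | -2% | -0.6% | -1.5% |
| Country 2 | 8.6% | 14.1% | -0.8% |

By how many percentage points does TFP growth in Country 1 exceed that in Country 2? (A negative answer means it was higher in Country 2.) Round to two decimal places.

-5.14 percentage points

Labor's share = 1 − 0.34 = 0.66.
Country 1: TFP = -2 + 0.204 + 0.99 = -0.806%.
Country 2: TFP = 8.6 − 4.794 + 0.528 = 4.334%.
Difference = -0.806 − (4.334) = -5.14 pp.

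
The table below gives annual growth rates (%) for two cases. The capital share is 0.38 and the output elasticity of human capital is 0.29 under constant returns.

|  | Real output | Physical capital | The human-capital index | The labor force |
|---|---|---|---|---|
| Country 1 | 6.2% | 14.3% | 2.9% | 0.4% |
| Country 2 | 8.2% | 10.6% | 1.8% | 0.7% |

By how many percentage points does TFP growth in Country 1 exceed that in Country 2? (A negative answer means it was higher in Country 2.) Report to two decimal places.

-3.63 percentage points

Labor's share = 1 − 0.38 − 0.29 = 0.33.
Country 1: TFP = 6.2 − 5.434 − 0.841 − 0.132 = -0.207%.
Country 2: TFP = 8.2 − 4.028 − 0.522 − 0.231 = 3.419%.
Difference = -0.207 − (3.419) = -3.626 pp.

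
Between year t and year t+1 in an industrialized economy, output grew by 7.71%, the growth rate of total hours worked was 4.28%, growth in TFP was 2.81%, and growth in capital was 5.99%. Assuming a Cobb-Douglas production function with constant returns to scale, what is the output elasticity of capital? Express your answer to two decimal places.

The output elasticity of capital is 0.36.

gY = gA + α·gK + (1−α)·gL, so gY − gA − gL = α(gK − gL).
7.71 − 2.81 − 4.28 = α × (5.99 − 4.28).
0.62 = 1.71 α, so α = 0.3626.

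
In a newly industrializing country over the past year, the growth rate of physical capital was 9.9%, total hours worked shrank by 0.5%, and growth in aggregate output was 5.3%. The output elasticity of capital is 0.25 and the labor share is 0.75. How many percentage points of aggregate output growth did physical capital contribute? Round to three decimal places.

2.475

Contribution = share × growth = 0.25 × 9.9 = 2.475 pp.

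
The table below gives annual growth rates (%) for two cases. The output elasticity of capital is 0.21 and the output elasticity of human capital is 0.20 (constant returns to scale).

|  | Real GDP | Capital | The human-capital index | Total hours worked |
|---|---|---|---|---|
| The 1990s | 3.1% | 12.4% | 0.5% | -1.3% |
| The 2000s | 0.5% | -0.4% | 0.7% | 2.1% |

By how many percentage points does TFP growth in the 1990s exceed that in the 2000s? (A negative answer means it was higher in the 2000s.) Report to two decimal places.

Labor's share = 1 − 0.21 − 0.2 = 0.59.
The 1990s: TFP = 3.1 − 2.604 − 0.1 + 0.767 = 1.163%.
The 2000s: TFP = 0.5 + 0.084 − 0.14 − 1.239 = -0.795%.
Difference = 1.163 − (-0.795) = 1.958 pp.

1.96 percentage points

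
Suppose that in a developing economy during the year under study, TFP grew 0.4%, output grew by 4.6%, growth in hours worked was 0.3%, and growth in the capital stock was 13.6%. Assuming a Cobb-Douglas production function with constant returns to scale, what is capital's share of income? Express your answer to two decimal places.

gY = gA + α·gK + (1−α)·gL, so gY − gA − gL = α(gK − gL).
4.6 − 0.4 − 0.3 = α × (13.6 − 0.3).
3.9 = 13.3 α, so α = 0.2932.

α = 0.29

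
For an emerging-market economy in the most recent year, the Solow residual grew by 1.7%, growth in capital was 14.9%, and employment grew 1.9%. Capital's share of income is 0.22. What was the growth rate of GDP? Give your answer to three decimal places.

Labor's share = 1 − 0.22 = 0.78.
Capital: 0.22 × 14.9 = 3.278 pp.
Employment: 0.78 × 1.9 = 1.482 pp.
Output growth = 1.7 + 4.76 = 6.46%.

6.460%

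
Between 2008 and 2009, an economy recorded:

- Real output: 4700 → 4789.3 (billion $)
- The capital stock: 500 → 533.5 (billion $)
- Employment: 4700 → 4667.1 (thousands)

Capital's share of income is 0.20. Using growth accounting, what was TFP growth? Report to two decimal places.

Real output growth = (4789.3 − 4700) / 4700 = 1.9%.
The capital stock growth = (533.5 − 500) / 500 = 6.7%.
Employment growth = (4667.1 − 4700) / 4700 = -0.7%.
Labor's share = 1 − 0.2 = 0.8.
The capital stock: 0.2 × 6.7 = 1.34 pp.
Employment: 0.8 × (-0.7) = -0.56 pp.
TFP growth = 1.9 − 0.78 = 1.12%.

1.12%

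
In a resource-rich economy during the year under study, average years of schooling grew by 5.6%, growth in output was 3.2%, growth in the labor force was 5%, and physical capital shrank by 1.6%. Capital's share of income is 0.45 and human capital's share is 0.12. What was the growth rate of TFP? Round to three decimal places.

Labor's share = 1 − 0.45 − 0.12 = 0.43.
Physical capital: 0.45 × (-1.6) = -0.72 pp.
Average years of schooling: 0.12 × 5.6 = 0.672 pp.
The labor force: 0.43 × 5 = 2.15 pp.
TFP growth = 3.2 − 2.102 = 1.098%.

1.098%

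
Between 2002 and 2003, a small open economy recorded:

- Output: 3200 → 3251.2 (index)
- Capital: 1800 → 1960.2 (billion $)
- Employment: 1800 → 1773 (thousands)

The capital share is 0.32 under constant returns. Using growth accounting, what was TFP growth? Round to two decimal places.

-0.23%

Output growth = (3251.2 − 3200) / 3200 = 1.6%.
Capital growth = (1960.2 − 1800) / 1800 = 8.9%.
Employment growth = (1773 − 1800) / 1800 = -1.5%.
Labor's share = 1 − 0.32 = 0.68.
Capital: 0.32 × 8.9 = 2.848 pp.
Employment: 0.68 × (-1.5) = -1.02 pp.
TFP growth = 1.6 − 1.828 = -0.228%.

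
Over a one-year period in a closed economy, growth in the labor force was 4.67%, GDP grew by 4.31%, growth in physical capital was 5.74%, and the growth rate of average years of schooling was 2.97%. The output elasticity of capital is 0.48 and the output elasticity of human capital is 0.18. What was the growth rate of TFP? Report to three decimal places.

Labor's share = 1 − 0.48 − 0.18 = 0.34.
Physical capital: 0.48 × 5.74 = 2.7552 pp.
Average years of schooling: 0.18 × 2.97 = 0.5346 pp.
The labor force: 0.34 × 4.67 = 1.5878 pp.
TFP growth = 4.31 − 4.8776 = -0.5676%.

-0.568%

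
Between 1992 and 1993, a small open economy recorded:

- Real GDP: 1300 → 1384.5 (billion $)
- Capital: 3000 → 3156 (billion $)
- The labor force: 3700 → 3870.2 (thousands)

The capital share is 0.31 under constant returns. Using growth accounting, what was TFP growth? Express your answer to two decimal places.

Real GDP growth = (1384.5 − 1300) / 1300 = 6.5%.
Capital growth = (3156 − 3000) / 3000 = 5.2%.
The labor force growth = (3870.2 − 3700) / 3700 = 4.6%.
Labor's share = 1 − 0.31 = 0.69.
Capital: 0.31 × 5.2 = 1.612 pp.
The labor force: 0.69 × 4.6 = 3.174 pp.
TFP growth = 6.5 − 4.786 = 1.714%.

TFP grew 1.71%.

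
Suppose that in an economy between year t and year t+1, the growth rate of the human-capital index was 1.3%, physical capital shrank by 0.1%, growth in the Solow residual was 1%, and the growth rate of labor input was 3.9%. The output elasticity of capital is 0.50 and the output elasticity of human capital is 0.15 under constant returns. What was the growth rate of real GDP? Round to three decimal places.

Labor's share = 1 − 0.5 − 0.15 = 0.35.
Physical capital: 0.5 × (-0.1) = -0.05 pp.
The human-capital index: 0.15 × 1.3 = 0.195 pp.
Labor input: 0.35 × 3.9 = 1.365 pp.
Output growth = 1 + 1.51 = 2.51%.

2.510%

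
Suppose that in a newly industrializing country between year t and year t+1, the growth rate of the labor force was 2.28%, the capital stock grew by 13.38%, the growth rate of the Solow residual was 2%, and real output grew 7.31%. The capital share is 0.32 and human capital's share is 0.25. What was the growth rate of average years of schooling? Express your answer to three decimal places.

Average years of schooling growth was 0.192%.

Labor's share = 1 − 0.32 − 0.25 = 0.43.
gY = gA + 0.32×13.38 + 0.43×2.28 + 0.25×g.
0.25×g = 7.31 − 2 − 5.262 = 0.048.
g = 0.048 / 0.25 = 0.192%.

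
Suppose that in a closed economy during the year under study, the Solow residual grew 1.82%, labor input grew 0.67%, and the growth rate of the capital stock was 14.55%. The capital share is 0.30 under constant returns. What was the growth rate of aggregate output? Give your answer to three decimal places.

Labor's share = 1 − 0.3 = 0.7.
The capital stock: 0.3 × 14.55 = 4.365 pp.
Labor input: 0.7 × 0.67 = 0.469 pp.
Output growth = 1.82 + 4.834 = 6.654%.

6.654%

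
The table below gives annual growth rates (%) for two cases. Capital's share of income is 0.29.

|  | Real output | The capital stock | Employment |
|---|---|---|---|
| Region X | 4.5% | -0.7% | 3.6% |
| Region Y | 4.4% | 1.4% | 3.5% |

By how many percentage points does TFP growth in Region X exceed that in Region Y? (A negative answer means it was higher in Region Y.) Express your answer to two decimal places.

0.64 percentage points

Labor's share = 1 − 0.29 = 0.71.
Region X: TFP = 4.5 + 0.203 − 2.556 = 2.147%.
Region Y: TFP = 4.4 − 0.406 − 2.485 = 1.509%.
Difference = 2.147 − (1.509) = 0.638 pp.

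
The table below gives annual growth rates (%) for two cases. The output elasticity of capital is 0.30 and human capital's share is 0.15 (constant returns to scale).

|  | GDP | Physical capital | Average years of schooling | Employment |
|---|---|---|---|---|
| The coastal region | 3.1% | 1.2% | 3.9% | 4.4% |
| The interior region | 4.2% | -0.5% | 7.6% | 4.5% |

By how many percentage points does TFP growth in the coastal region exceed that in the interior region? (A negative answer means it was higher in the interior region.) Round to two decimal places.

Labor's share = 1 − 0.3 − 0.15 = 0.55.
The coastal region: TFP = 3.1 − 0.36 − 0.585 − 2.42 = -0.265%.
The interior region: TFP = 4.2 + 0.15 − 1.14 − 2.475 = 0.735%.
Difference = -0.265 − (0.735) = -1 pp.

-1.00 percentage points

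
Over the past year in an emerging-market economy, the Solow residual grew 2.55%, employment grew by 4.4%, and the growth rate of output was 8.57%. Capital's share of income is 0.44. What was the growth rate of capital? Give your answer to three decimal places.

Capital grew 8.082%.

Labor's share = 1 − 0.44 = 0.56.
gY = gA + 0.56×4.4 + 0.44×g.
0.44×g = 8.57 − 2.55 − 2.464 = 3.556.
g = 3.556 / 0.44 = 8.08182%.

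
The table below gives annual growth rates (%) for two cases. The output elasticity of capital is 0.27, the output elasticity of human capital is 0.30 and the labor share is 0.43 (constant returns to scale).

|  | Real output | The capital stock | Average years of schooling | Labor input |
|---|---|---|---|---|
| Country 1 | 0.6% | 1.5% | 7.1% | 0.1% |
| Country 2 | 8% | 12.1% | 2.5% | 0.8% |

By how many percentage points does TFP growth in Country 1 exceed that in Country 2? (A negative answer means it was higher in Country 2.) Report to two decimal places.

Labor's share = 1 − 0.27 − 0.3 = 0.43.
Country 1: TFP = 0.6 − 0.405 − 2.13 − 0.043 = -1.978%.
Country 2: TFP = 8 − 3.267 − 0.75 − 0.344 = 3.639%.
Difference = -1.978 − (3.639) = -5.617 pp.

-5.62 percentage points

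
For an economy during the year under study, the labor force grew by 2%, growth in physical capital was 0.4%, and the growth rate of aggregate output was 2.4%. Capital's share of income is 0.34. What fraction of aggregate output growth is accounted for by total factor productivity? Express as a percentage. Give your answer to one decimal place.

Labor's share = 1 − 0.34 = 0.66.
Physical capital: 0.34 × 0.4 = 0.136 pp.
The labor force: 0.66 × 2 = 1.32 pp.
TFP growth = 2.4 − 1.456 = 0.944%.
TFP share of growth = 0.944 / 2.4 × 100 = 39.333%.

39.3%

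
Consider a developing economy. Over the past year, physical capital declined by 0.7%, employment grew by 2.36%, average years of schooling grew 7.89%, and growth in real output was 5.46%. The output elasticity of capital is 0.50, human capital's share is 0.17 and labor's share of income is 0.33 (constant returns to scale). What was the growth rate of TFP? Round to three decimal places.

Labor's share = 1 − 0.5 − 0.17 = 0.33.
Physical capital: 0.5 × (-0.7) = -0.35 pp.
Average years of schooling: 0.17 × 7.89 = 1.3413 pp.
Employment: 0.33 × 2.36 = 0.7788 pp.
TFP growth = 5.46 − 1.7701 = 3.6899%.

3.690%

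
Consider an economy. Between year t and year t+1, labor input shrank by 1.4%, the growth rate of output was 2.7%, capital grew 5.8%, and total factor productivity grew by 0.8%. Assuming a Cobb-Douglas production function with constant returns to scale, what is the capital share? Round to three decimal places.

gY = gA + α·gK + (1−α)·gL, so gY − gA − gL = α(gK − gL).
2.7 − 0.8 + 1.4 = α × (5.8 − (-1.4)).
3.3 = 7.2 α, so α = 0.45833.

0.458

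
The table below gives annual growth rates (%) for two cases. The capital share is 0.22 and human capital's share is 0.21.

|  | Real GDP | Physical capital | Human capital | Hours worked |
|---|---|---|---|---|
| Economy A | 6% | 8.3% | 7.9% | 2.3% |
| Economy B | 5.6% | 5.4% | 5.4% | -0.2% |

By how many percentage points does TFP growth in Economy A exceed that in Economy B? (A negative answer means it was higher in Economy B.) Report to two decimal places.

Labor's share = 1 − 0.22 − 0.21 = 0.57.
Economy A: TFP = 6 − 1.826 − 1.659 − 1.311 = 1.204%.
Economy B: TFP = 5.6 − 1.188 − 1.134 + 0.114 = 3.392%.
Difference = 1.204 − (3.392) = -2.188 pp.

-2.19 percentage points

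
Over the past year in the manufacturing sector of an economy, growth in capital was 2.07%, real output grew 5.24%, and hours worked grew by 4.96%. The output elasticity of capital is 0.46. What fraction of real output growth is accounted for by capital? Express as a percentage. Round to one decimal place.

Capital accounted for 18.2% of growth.

Capital contributed 0.46 × 2.07 = 0.9522 pp.
Share of growth = 0.9522 / 5.24 × 100 = 18.172%.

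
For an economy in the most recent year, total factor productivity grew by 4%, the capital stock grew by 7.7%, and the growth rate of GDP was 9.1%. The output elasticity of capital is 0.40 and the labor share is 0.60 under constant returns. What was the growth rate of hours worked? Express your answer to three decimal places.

Hours worked grew 3.367%.

Labor's share = 1 − 0.4 = 0.6.
gY = gA + 0.4×7.7 + 0.6×g.
0.6×g = 9.1 − 4 − 3.08 = 2.02.
g = 2.02 / 0.6 = 3.36667%.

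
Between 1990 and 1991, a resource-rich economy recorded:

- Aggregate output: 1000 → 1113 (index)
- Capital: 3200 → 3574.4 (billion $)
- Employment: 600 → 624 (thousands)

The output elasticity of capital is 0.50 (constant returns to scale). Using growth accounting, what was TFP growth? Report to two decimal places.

Aggregate output growth = (1113 − 1000) / 1000 = 11.3%.
Capital growth = (3574.4 − 3200) / 3200 = 11.7%.
Employment growth = (624 − 600) / 600 = 4%.
Labor's share = 1 − 0.5 = 0.5.
Capital: 0.5 × 11.7 = 5.85 pp.
Employment: 0.5 × 4 = 2 pp.
TFP growth = 11.3 − 7.85 = 3.45%.

TFP growth was 3.45%.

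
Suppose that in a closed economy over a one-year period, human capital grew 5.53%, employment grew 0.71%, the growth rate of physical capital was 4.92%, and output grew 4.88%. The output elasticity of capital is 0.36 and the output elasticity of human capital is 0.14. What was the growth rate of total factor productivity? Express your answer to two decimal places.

1.98%

Labor's share = 1 − 0.36 − 0.14 = 0.5.
Physical capital: 0.36 × 4.92 = 1.7712 pp.
Human capital: 0.14 × 5.53 = 0.7742 pp.
Employment: 0.5 × 0.71 = 0.355 pp.
TFP growth = 4.88 − 2.9004 = 1.9796%.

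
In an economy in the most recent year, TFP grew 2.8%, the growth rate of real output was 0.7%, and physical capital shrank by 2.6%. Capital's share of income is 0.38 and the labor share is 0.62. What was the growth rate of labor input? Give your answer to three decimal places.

Labor's share = 1 − 0.38 = 0.62.
gY = gA + 0.38×(-2.6) + 0.62×g.
0.62×g = 0.7 − 2.8 + 0.988 = -1.112.
g = -1.112 / 0.62 = -1.79355%.

-1.794%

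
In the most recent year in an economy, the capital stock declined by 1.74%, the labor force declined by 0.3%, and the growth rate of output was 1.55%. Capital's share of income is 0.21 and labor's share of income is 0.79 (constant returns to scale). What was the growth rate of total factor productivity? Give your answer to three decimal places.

2.152%

Labor's share = 1 − 0.21 = 0.79.
The capital stock: 0.21 × (-1.74) = -0.3654 pp.
The labor force: 0.79 × (-0.3) = -0.237 pp.
TFP growth = 1.55 + 0.6024 = 2.1524%.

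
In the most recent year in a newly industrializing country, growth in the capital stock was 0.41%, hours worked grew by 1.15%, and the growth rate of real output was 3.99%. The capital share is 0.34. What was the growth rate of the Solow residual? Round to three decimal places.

Labor's share = 1 − 0.34 = 0.66.
The capital stock: 0.34 × 0.41 = 0.1394 pp.
Hours worked: 0.66 × 1.15 = 0.759 pp.
TFP growth = 3.99 − 0.8984 = 3.0916%.

3.092%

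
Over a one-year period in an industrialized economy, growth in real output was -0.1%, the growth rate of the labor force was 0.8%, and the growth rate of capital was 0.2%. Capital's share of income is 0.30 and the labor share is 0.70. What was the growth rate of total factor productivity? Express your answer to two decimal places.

Labor's share = 1 − 0.3 = 0.7.
Capital: 0.3 × 0.2 = 0.06 pp.
The labor force: 0.7 × 0.8 = 0.56 pp.
TFP growth = -0.1 − 0.62 = -0.72%.

-0.72%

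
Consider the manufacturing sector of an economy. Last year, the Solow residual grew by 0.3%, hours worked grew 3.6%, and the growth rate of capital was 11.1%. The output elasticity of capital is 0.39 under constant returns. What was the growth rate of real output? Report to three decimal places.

Labor's share = 1 − 0.39 = 0.61.
Capital: 0.39 × 11.1 = 4.329 pp.
Hours worked: 0.61 × 3.6 = 2.196 pp.
Output growth = 0.3 + 6.525 = 6.825%.

6.825%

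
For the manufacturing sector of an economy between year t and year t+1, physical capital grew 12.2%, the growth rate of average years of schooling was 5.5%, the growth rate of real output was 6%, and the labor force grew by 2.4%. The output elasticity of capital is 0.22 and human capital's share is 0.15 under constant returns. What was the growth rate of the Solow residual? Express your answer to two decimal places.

The Solow residual grew 0.98%.

Labor's share = 1 − 0.22 − 0.15 = 0.63.
Physical capital: 0.22 × 12.2 = 2.684 pp.
Average years of schooling: 0.15 × 5.5 = 0.825 pp.
The labor force: 0.63 × 2.4 = 1.512 pp.
TFP growth = 6 − 5.021 = 0.979%.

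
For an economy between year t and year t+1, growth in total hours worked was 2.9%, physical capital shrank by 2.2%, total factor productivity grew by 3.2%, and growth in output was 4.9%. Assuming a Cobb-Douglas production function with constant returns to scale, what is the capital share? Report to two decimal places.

gY = gA + α·gK + (1−α)·gL, so gY − gA − gL = α(gK − gL).
4.9 − 3.2 − 2.9 = α × (-2.2 − 2.9).
-1.2 = -5.1 α, so α = 0.2353.

The capital share is 0.24.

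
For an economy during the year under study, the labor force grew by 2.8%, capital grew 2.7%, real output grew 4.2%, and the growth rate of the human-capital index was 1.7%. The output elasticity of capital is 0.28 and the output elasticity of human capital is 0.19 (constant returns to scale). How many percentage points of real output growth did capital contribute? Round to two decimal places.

0.76 pp

Contribution = share × growth = 0.28 × 2.7 = 0.756 pp.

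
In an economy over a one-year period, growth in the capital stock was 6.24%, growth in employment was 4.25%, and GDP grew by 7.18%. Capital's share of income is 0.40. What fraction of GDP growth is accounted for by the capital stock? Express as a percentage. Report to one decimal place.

34.8%

The capital stock contributed 0.4 × 6.24 = 2.496 pp.
Share of growth = 2.496 / 7.18 × 100 = 34.763%.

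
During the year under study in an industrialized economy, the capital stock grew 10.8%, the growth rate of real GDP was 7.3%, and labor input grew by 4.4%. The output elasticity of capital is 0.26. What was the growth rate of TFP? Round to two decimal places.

Labor's share = 1 − 0.26 = 0.74.
The capital stock: 0.26 × 10.8 = 2.808 pp.
Labor input: 0.74 × 4.4 = 3.256 pp.
TFP growth = 7.3 − 6.064 = 1.236%.

TFP growth was 1.24%.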